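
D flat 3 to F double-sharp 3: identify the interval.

D to F spans three letter names (D-E-F): a third.
Db3 to F##3 spans 6 semitones — two semitones wider than the major third (4) — giving a doubly augmented third.

doubly augmented third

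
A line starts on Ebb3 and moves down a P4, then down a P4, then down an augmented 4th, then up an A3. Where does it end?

Down a perfect fourth from Ebb3: Bbb2 (5 semitones down).
Down a perfect fourth from Bbb2: Fb2 (5 semitones down).
An augmented fourth down from Fb2 is Cbb2.
Up an augmented third from Cbb2: Eb2 (5 semitones up).

Eb2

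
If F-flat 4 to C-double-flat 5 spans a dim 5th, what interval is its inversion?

A4

The rule of nine gives the new number: 9 − 5 = 4, so a fifth becomes a fourth.
The quality also flips — diminished becomes augmented — giving an augmented fourth.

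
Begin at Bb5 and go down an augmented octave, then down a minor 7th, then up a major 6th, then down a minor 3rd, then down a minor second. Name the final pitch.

E4

An augmented octave down from Bb5 is Bbb4.
Down a minor seventh from Bbb4: Cb4 (10 semitones down).
A major sixth up from Cb4 is Ab4.
Down a minor third from Ab4: F4 (3 semitones down).
F4 down a minor second → E4 (1 semitone).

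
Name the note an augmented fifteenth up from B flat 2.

A fifteenth keeps the letter name B, two octaves up from B.
An augmented fifteenth is 25 semitones; 25 semitones up from Bb2 gives B4.

B 4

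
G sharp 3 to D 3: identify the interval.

augmented fourth

Descending from G#3 to D3 is the same interval as ascending D3 to G#3.
D to G spans four letter names (D-E-F-G), so the interval is some kind of fourth.
D3 to G#3 spans 6 semitones — one semitone wider than the perfect fourth (5) — giving an augmented fourth.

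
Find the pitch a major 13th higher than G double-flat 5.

E double-flat 7

Counting six letter names plus an octave up from G lands on E.
A major thirteenth is 21 semitones; 21 semitones up from Gbb5 gives Ebb7.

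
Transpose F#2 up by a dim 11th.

The eleventh's letter: F up four letter names plus an octave → B.
A diminished eleventh is 16 semitones; 16 semitones up from F#2 gives Bb3.

Bb3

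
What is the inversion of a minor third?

major sixth

Interval numbers invert to sum to nine: 3 + 6 = 9, so a third inverts to a sixth.
Quality inverts too: minor becomes major. That makes the inversion a major sixth.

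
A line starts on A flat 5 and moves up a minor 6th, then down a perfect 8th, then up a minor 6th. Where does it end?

Ab5 up a minor sixth → Fb6 (8 semitones).
Fb6 down a perfect octave → Fb5 (12 semitones).
Up a minor sixth from Fb5: Dbb6 (8 semitones up).

D double-flat 6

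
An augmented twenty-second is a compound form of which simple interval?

Subtracting seven from the interval number removes an octave: 22 − 14 = 8.
That makes an augmented twenty-second a compound augmented octave — 2 octaves plus an augmented octave.

augmented 8th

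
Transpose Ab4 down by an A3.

Fbb4

Three letter names down from A: F.
Moving 5 semitones down from Ab4 (the size of an augmented third) reaches Fbb4.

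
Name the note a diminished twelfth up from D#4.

The twelfth's letter: D up five letter names plus an octave → A.
A diminished twelfth spans 18 semitones, so from D#4 the target pitch is A5.

A5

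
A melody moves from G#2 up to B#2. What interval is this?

major third

G to B spans three letter names (G-A-B), so the interval is some kind of third.
Counting semitones, G#2→B#2 is 4, which is the major third.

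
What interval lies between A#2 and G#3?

A to G spans seven letter names (A-B-C-D-E-F-G): a seventh.
A#2 to G#3 is 10 semitones, a half step short of the major seventh (11), so this is minor.

minor seventh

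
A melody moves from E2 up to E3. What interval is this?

perfect 8th

E to E is the same letter name, plus an octave, so the interval is some kind of octave.
Counting semitones, E2→E3 is 12, which is the perfect octave.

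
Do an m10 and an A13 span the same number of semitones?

No

A minor tenth spans 15 semitones; an augmented thirteenth spans 22 semitones. They differ by 7.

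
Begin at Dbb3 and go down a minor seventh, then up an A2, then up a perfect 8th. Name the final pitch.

Dbb3 down a minor seventh → Ebb2 (10 semitones).
An augmented second up from Ebb2 is F2.
F2 up a perfect octave → F3 (12 semitones).

F3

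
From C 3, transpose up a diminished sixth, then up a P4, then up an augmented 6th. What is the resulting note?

A diminished sixth up from C3 is Abb3.
A perfect fourth up from Abb3 is Dbb4.
Up an augmented sixth from Dbb4: Bb4 (10 semitones up).

B flat 4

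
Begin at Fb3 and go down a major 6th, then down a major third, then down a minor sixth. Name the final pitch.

Fb3 down a major sixth → Abb2 (9 semitones).
Down a major third from Abb2: Fbb2 (4 semitones down).
Down a minor sixth from Fbb2: Abb1 (8 semitones down).

Abb1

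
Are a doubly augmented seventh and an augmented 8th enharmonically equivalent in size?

A doubly augmented seventh spans 13 semitones, and an augmented octave also spans 13 semitones — they're enharmonic.

Yes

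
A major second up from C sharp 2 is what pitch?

D sharp 2

Two letter names up from C: D.
A major second spans 2 semitones, so from C#2 the target pitch is D#2.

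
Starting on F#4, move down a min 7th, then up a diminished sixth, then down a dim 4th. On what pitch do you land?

B3

A minor seventh down from F#4 is G#3.
G#3 up a diminished sixth → Eb4 (7 semitones).
Down a diminished fourth from Eb4: B3 (4 semitones down).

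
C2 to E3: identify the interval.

C to E spans three letter names (C-D-E), plus an octave, so the interval is some kind of tenth.
C2 to E3 is 16 semitones, matching the major tenth exactly, so the quality is major.
(Equivalently, a compound major third: a major third plus an octave.)

major tenth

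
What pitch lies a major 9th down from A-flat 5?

The ninth's letter: A down two letter names plus an octave → G.
A major ninth spans 14 semitones, so from Ab5 the target pitch is Gb4.

G-flat 4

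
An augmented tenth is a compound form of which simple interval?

Each octave removed subtracts seven from the number: 10 − 7 = 3.
Quality carries through unchanged, so the simple form is an augmented third.

augmented 3rd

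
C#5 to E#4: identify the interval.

Descending from C#5 to E#4 is the same interval as ascending E#4 to C#5.
E to C spans six letter names (E-F-G-A-B-C) — that makes it a sixth of some quality.
A major sixth would be 9 semitones, but E#4 to C#5 is 8 — one semitone narrower, making it a minor sixth.

minor sixth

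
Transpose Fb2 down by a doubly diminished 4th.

C#2

Counting four letter names down from F lands on C.
A doubly diminished fourth spans 3 semitones, so from Fb2 the target pitch is C#2.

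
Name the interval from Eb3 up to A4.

A11

E to A spans four letter names (E-F-G-A), plus an octave — that makes it an eleventh of some quality.
A perfect eleventh would be 17 semitones; Eb3 to A4 is 18, one semitone wider, so the interval is augmented.
(Equivalently, a compound augmented fourth: an augmented fourth plus an octave.)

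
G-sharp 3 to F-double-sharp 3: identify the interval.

Descending from G#3 to F##3 is the same interval as ascending F##3 to G#3.
F to G spans two letter names (F-G): a second.
F##3 to G#3 is 1 semitone, a half step short of the major second (2), so this is minor.

m2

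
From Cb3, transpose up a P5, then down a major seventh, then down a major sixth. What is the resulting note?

Cbb2

Cb3 up a perfect fifth → Gb3 (7 semitones).
Gb3 down a major seventh → Abb2 (11 semitones).
A major sixth down from Abb2 is Cbb2.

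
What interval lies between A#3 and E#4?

A to E spans five letter names (A-B-C-D-E) — that makes it a fifth of some quality.
Counting semitones, A#3→E#4 is 7, which is the perfect fifth.

perfect fifth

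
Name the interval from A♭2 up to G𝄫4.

diminished 14th

A to G spans seven letter names (A-B-C-D-E-F-G), plus an octave: a fourteenth.
A major fourteenth would be 23 semitones; Ab2 to Gbb4 is 21, two semitones narrower, so the interval is diminished.
(Equivalently, a compound diminished seventh: a diminished seventh plus an octave.)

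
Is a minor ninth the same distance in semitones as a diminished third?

13 semitones (minor ninth) vs 2 semitones (diminished third): not equal.

No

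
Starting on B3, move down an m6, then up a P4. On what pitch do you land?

B3 down a minor sixth → D#3 (8 semitones).
Up a perfect fourth from D#3: G#3 (5 semitones up).

G#3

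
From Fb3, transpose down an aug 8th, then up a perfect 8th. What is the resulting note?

Fbb3

Down an augmented octave from Fb3: Fbb2 (13 semitones down).
A perfect octave up from Fbb2 is Fbb3.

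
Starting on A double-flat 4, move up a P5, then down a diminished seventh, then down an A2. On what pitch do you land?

Abb4 up a perfect fifth → Ebb5 (7 semitones).
A diminished seventh down from Ebb5 is F4.
F4 down an augmented second → Ebb4 (3 semitones).

E double-flat 4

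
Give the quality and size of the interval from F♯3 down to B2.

perfect 5th

Descending from F#3 to B2 is the same interval as ascending B2 to F#3.
B to F spans five letter names (B-C-D-E-F) — that makes it a fifth of some quality.
Counting semitones, B2→F#3 is 7, which is the perfect fifth.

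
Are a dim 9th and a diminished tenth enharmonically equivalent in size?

A diminished ninth is 12 semitones but a diminished tenth is 14 semitones — different sizes.

No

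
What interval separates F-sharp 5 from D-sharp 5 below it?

Descending from F#5 to D#5 is the same interval as ascending D#5 to F#5.
D to F spans three letter names (D-E-F) — that makes it a third of some quality.
A major third would be 4 semitones, but D#5 to F#5 is 3 — one semitone narrower, making it a minor third.

minor third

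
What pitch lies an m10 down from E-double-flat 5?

Three letters down from E (plus an octave) reaches C.
Moving 15 semitones down from Ebb5 (the size of a minor tenth) reaches Cb4.

C-flat 4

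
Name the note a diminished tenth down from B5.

G##4

Counting three letter names plus an octave down from B lands on G.
Moving 14 semitones down from B5 (the size of a diminished tenth) reaches G##4.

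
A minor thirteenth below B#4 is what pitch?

D##3

Counting six letter names plus an octave down from B lands on D.
A minor thirteenth is 20 semitones; 20 semitones down from B#4 gives D##3.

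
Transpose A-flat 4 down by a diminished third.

F-sharp 4

Counting three letter names down from A lands on F.
Moving 2 semitones down from Ab4 (the size of a diminished third) reaches F#4.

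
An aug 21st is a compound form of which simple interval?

augmented 7th

Each octave removed subtracts seven from the number: 21 − 14 = 7.
So an augmented twenty-first is 2 octaves plus an augmented seventh. The quality is unchanged.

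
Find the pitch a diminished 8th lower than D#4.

For an octave the letter name doesn't change: still D, an octave down.
A diminished octave is 11 semitones; 11 semitones down from D#4 gives D##3.

D##3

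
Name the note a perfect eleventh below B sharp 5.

Counting four letter names plus an octave down from B lands on F.
A perfect eleventh is 17 semitones; 17 semitones down from B#5 gives F##4.

F double-sharp 4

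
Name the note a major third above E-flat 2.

G 2

Counting three letter names up from E lands on G.
A major third spans 4 semitones, so from Eb2 the target pitch is G2.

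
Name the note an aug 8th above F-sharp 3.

The letter stays F (same as the start), shifted an octave up.
An augmented octave spans 13 semitones, so from F#3 the target pitch is F##4.

F-double-sharp 4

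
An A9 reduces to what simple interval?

Each octave removed subtracts seven from the number: 9 − 7 = 2.
So an augmented ninth is an octave plus an augmented second. The quality is unchanged.

A2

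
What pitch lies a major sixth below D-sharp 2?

F-sharp 1

Six letter names down from D: F.
Moving 9 semitones down from D#2 (the size of a major sixth) reaches F#1.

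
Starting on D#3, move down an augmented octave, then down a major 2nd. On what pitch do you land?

C2

D#3 down an augmented octave → D2 (13 semitones).
Down a major second from D2: C2 (2 semitones down).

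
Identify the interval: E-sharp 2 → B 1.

augmented fourth

Descending from E#2 to B1 is the same interval as ascending B1 to E#2.
B to E spans four letter names (B-C-D-E), so the interval is some kind of fourth.
B1 to E#2 spans 6 semitones — one semitone wider than the perfect fourth (5) — giving an augmented fourth.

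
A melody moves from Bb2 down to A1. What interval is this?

minor 9th

Descending from Bb2 to A1 is the same interval as ascending A1 to Bb2.
A to B spans two letter names (A-B), plus an octave, so the interval is some kind of ninth.
At 13 semitones, A1→Bb2 falls one short of a major ninth: minor.
(Equivalently, a compound minor second: a minor second plus an octave.)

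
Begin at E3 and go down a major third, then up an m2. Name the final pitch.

Db3

E3 down a major third → C3 (4 semitones).
Up a minor second from C3: Db3 (1 semitone up).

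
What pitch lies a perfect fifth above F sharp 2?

Five letter names up from F: C.
A perfect fifth spans 7 semitones, so from F#2 the target pitch is C#3.

C sharp 3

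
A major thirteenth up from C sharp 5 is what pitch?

A sharp 6

Six letters up from C (plus an octave) reaches A.
A major thirteenth is 21 semitones; 21 semitones up from C#5 gives A#6.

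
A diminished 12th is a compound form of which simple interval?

Take out an octave (7 from the number): 12 − 7 = 5.
Quality carries through unchanged, so the simple form is a diminished fifth.

diminished fifth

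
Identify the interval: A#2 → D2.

augmented 5th

Descending from A#2 to D2 is the same interval as ascending D2 to A#2.
D to A spans five letter names (D-E-F-G-A) — that makes it a fifth of some quality.
The perfect fifth is 7 semitones; here we have 8, one semitone wider: augmented.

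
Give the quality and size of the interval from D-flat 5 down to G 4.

Descending from Db5 to G4 is the same interval as ascending G4 to Db5.
G to D spans five letter names (G-A-B-C-D), so the interval is some kind of fifth.
The perfect fifth is 7 semitones; here we have 6, one semitone narrower: diminished.

diminished fifth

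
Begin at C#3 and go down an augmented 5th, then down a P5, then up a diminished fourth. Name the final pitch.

Ebb2

Down an augmented fifth from C#3: F2 (8 semitones down).
F2 down a perfect fifth → Bb1 (7 semitones).
A diminished fourth up from Bb1 is Ebb2.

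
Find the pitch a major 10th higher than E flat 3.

The tenth's letter: E up three letter names plus an octave → G.
A major tenth spans 16 semitones, so from Eb3 the target pitch is G4.

G 4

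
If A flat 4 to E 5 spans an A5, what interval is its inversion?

Interval numbers invert to sum to nine: 5 + 4 = 9, so a fifth inverts to a fourth.
And augmented becomes diminished under inversion, so we get a diminished fourth.

diminished fourth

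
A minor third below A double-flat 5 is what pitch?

F flat 5

Counting three letter names down from A lands on F.
Moving 3 semitones down from Abb5 (the size of a minor third) reaches Fb5.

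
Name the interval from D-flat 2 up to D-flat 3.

D to D is the same letter name, plus an octave: an octave.
Db2 to Db3 is 12 semitones, matching the perfect octave exactly, so the quality is perfect.

perfect 8th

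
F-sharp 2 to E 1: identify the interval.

major 9th

Descending from F#2 to E1 is the same interval as ascending E1 to F#2.
E to F spans two letter names (E-F), plus an octave — that makes it a ninth of some quality.
E1 to F#2 is 14 semitones, matching the major ninth exactly, so the quality is major.
(Equivalently, a compound major second: a major second plus an octave.)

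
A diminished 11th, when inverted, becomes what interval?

First reduce the compound diminished eleventh to its simple form, a diminished fourth.
Inverted interval numbers add to nine, so a fourth pairs with a fifth (4 + 5 = 9).
The quality also flips — diminished becomes augmented — giving an augmented fifth.

augmented fifth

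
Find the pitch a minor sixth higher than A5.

The sixth takes the letter from A up to F.
A minor sixth is 8 semitones; 8 semitones up from A5 gives F6.

F6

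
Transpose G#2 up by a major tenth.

Three letters up from G (plus an octave) reaches B.
A major tenth is 16 semitones; 16 semitones up from G#2 gives B#3.

B#3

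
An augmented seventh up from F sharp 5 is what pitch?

E double-sharp 6

Seven letter names up from F: E.
An augmented seventh is 12 semitones; 12 semitones up from F#5 gives E##6.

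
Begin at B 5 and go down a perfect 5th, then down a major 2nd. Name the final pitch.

Down a perfect fifth from B5: E5 (7 semitones down).
E5 down a major second → D5 (2 semitones).

D 5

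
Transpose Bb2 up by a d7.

Abb3

Counting seven letter names up from B lands on A.
Moving 9 semitones up from Bb2 (the size of a diminished seventh) reaches Abb3.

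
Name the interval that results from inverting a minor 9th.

First reduce the compound minor ninth to its simple form, a minor second.
The rule of nine gives the new number: 9 − 2 = 7, so a second becomes a seventh.
The quality also flips — minor becomes major — giving a major seventh.

M7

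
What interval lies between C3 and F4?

C to F spans four letter names (C-D-E-F), plus an octave — that makes it an eleventh of some quality.
Counting semitones, C3→F4 is 17, which is the perfect eleventh.
(Equivalently, a compound perfect fourth: a perfect fourth plus an octave.)

perfect eleventh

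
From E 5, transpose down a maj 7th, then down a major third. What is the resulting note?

D flat 4

E5 down a major seventh → F4 (11 semitones).
F4 down a major third → Db4 (4 semitones).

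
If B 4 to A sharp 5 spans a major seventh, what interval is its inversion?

The rule of nine gives the new number: 9 − 7 = 2, so a seventh becomes a second.
The quality also flips — major becomes minor — giving a minor second.

minor second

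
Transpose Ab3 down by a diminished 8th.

A2

An octave keeps the letter name A, an octave down from A.
Moving 11 semitones down from Ab3 (the size of a diminished octave) reaches A2.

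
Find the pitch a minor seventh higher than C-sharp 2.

The seventh takes the letter from C up to B.
A minor seventh spans 10 semitones, so from C#2 the target pitch is B2.

B 2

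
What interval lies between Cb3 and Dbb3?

m2

C to D spans two letter names (C-D): a second.
A major second would be 2 semitones, but Cb3 to Dbb3 is 1 — one semitone narrower, making it a minor second.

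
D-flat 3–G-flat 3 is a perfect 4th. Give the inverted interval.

P5

The rule of nine gives the new number: 9 − 4 = 5, so a fourth becomes a fifth.
Quality inverts too: perfect stays perfect. That makes the inversion a perfect fifth.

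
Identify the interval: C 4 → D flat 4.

minor second

C to D spans two letter names (C-D) — that makes it a second of some quality.
A major second would be 2 semitones, but C4 to Db4 is 1 — one semitone narrower, making it a minor second.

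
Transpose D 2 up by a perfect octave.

D 3

An octave keeps the letter name D, an octave up from D.
A perfect octave is 12 semitones; 12 semitones up from D2 gives D3.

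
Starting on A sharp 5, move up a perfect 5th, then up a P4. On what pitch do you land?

Up a perfect fifth from A#5: E#6 (7 semitones up).
Up a perfect fourth from E#6: A#6 (5 semitones up).

A sharp 6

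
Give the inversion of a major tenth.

First reduce the compound major tenth to its simple form, a major third.
The rule of nine gives the new number: 9 − 3 = 6, so a third becomes a sixth.
And major becomes minor under inversion, so we get a minor sixth.

minor 6th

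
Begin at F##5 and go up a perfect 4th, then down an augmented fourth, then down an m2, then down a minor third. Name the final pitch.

F##5 up a perfect fourth → B#5 (5 semitones).
Down an augmented fourth from B#5: F#5 (6 semitones down).
Down a minor second from F#5: E#5 (1 semitone down).
E#5 down a minor third → C##5 (3 semitones).

C##5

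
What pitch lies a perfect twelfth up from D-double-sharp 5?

The twelfth's letter: D up five letter names plus an octave → A.
A perfect twelfth is 19 semitones; 19 semitones up from D##5 gives A##6.

A-double-sharp 6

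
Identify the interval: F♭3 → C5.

F to C spans five letter names (F-G-A-B-C), plus an octave: a twelfth.
The perfect twelfth is 19 semitones; here we have 20, one semitone wider: augmented.
(Equivalently, a compound augmented fifth: an augmented fifth plus an octave.)

A12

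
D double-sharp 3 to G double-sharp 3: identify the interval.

D to G spans four letter names (D-E-F-G) — that makes it a fourth of some quality.
Counting semitones, D##3→G##3 is 5, which is the perfect fourth.

perfect fourth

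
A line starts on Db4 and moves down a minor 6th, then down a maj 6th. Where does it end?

Ab2

A minor sixth down from Db4 is F3.
Down a major sixth from F3: Ab2 (9 semitones down).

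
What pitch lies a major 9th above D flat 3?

E flat 4

Two letters up from D (plus an octave) reaches E.
Moving 14 semitones up from Db3 (the size of a major ninth) reaches Eb4.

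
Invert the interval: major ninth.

minor seventh

First reduce the compound major ninth to its simple form, a major second.
The rule of nine gives the new number: 9 − 2 = 7, so a second becomes a seventh.
The quality also flips — major becomes minor — giving a minor seventh.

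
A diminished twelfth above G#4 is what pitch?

Counting five letter names plus an octave up from G lands on D.
A diminished twelfth is 18 semitones; 18 semitones up from G#4 gives D6.

D6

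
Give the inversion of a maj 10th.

First reduce the compound major tenth to its simple form, a major third.
Interval numbers invert to sum to nine: 3 + 6 = 9, so a third inverts to a sixth.
Quality inverts too: major becomes minor. That makes the inversion a minor sixth.

m6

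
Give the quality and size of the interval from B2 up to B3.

perfect 8th

B to B is the same letter name, plus an octave: an octave.
The perfect octave spans 12 semitones, and B2 to B3 is exactly 12 semitones — so this is a perfect octave.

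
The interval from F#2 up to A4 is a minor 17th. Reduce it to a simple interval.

m3

Each octave removed subtracts seven from the number: 17 − 14 = 3.
That makes a minor seventeenth a compound minor third — 2 octaves plus a minor third.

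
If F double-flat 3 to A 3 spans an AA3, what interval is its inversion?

doubly diminished sixth

The rule of nine gives the new number: 9 − 3 = 6, so a third becomes a sixth.
Quality inverts too: doubly augmented becomes doubly diminished. That makes the inversion a doubly diminished sixth.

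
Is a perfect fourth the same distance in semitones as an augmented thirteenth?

5 semitones (perfect fourth) vs 22 semitones (augmented thirteenth): not equal.

No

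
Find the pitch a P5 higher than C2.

Five letter names up from C: G.
A perfect fifth is 7 semitones; 7 semitones up from C2 gives G2.

G2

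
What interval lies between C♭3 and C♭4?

C to C is the same letter name, plus an octave: an octave.
Cb3 to Cb4 is 12 semitones, matching the perfect octave exactly, so the quality is perfect.

P8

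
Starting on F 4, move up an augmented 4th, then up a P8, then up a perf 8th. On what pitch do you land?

An augmented fourth up from F4 is B4.
Up a perfect octave from B4: B5 (12 semitones up).
Up a perfect octave from B5: B6 (12 semitones up).

B 6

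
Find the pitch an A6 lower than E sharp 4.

G 3

Counting six letter names down from E lands on G.
An augmented sixth spans 10 semitones, so from E#4 the target pitch is G3.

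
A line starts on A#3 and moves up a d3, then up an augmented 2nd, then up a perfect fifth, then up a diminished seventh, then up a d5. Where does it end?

Db6

A#3 up a diminished third → C4 (2 semitones).
An augmented second up from C4 is D#4.
D#4 up a perfect fifth → A#4 (7 semitones).
Up a diminished seventh from A#4: G5 (9 semitones up).
A diminished fifth up from G5 is Db6.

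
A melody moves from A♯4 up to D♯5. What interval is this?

perfect 4th

A to D spans four letter names (A-B-C-D), so the interval is some kind of fourth.
Counting semitones, A#4→D#5 is 5, which is the perfect fourth.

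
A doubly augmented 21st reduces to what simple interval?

Subtracting seven from the interval number removes an octave: 21 − 14 = 7.
That makes a doubly augmented twenty-first a compound doubly augmented seventh — 2 octaves plus a doubly augmented seventh.

doubly augmented 7th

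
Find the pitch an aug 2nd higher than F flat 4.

G 4

Counting two letter names up from F lands on G.
An augmented second is 3 semitones; 3 semitones up from Fb4 gives G4.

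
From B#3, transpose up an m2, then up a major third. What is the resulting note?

E#4

A minor second up from B#3 is C#4.
Up a major third from C#4: E#4 (4 semitones up).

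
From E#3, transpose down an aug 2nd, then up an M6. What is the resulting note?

B3

Down an augmented second from E#3: D3 (3 semitones down).
Up a major sixth from D3: B3 (9 semitones up).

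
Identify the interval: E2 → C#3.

M6

E to C spans six letter names (E-F-G-A-B-C): a sixth.
E2 to C#3 is 9 semitones, matching the major sixth exactly, so the quality is major.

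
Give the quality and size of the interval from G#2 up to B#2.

G to B spans three letter names (G-A-B), so the interval is some kind of third.
G#2 to B#2 is 4 semitones, matching the major third exactly, so the quality is major.

major 3rd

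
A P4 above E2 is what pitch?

A2

The fourth takes the letter from E up to A.
Moving 5 semitones up from E2 (the size of a perfect fourth) reaches A2.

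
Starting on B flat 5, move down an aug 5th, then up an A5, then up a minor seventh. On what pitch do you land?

A flat 6

An augmented fifth down from Bb5 is Ebb5.
Ebb5 up an augmented fifth → Bb5 (8 semitones).
Bb5 up a minor seventh → Ab6 (10 semitones).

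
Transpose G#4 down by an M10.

E3

Three letters down from G (plus an octave) reaches E.
Moving 16 semitones down from G#4 (the size of a major tenth) reaches E3.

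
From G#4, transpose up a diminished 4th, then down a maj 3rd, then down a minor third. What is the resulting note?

A diminished fourth up from G#4 is C5.
C5 down a major third → Ab4 (4 semitones).
Ab4 down a minor third → F4 (3 semitones).

F4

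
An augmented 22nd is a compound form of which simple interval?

Each octave removed subtracts seven from the number: 22 − 14 = 8.
Quality carries through unchanged, so the simple form is an augmented octave.

A8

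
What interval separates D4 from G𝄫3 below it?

Descending from D4 to Gbb3 is the same interval as ascending Gbb3 to D4.
G to D spans five letter names (G-A-B-C-D) — that makes it a fifth of some quality.
The perfect fifth is 7 semitones; here we have 9, two semitones wider: doubly augmented.

doubly augmented 5th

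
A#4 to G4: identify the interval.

Descending from A#4 to G4 is the same interval as ascending G4 to A#4.
G to A spans two letter names (G-A): a second.
G4 to A#4 spans 3 semitones — one semitone wider than the major second (2) — giving an augmented second.

A2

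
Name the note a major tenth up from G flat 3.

B flat 4

Three letters up from G (plus an octave) reaches B.
A major tenth spans 16 semitones, so from Gb3 the target pitch is Bb4.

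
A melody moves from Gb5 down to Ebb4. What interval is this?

major tenth

Descending from Gb5 to Ebb4 is the same interval as ascending Ebb4 to Gb5.
E to G spans three letter names (E-F-G), plus an octave: a tenth.
Counting semitones, Ebb4→Gb5 is 16, which is the major tenth.
(Equivalently, a compound major third: a major third plus an octave.)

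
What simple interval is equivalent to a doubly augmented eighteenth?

Each octave removed subtracts seven from the number: 18 − 14 = 4.
That makes a doubly augmented eighteenth a compound doubly augmented fourth — 2 octaves plus a doubly augmented fourth.

AA4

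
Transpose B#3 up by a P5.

Five letter names up from B: F.
A perfect fifth is 7 semitones; 7 semitones up from B#3 gives F##4.

F##4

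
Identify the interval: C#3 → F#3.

C to F spans four letter names (C-D-E-F), so the interval is some kind of fourth.
Counting semitones, C#3→F#3 is 5, which is the perfect fourth.

perfect fourth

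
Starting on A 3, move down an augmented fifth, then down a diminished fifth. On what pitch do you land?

An augmented fifth down from A3 is Db3.
Db3 down a diminished fifth → G2 (6 semitones).

G 2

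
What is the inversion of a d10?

augmented sixth

First reduce the compound diminished tenth to its simple form, a diminished third.
Interval numbers invert to sum to nine: 3 + 6 = 9, so a third inverts to a sixth.
Quality inverts too: diminished becomes augmented. That makes the inversion an augmented sixth.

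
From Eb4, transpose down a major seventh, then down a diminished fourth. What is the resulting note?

Eb4 down a major seventh → Fb3 (11 semitones).
Down a diminished fourth from Fb3: C3 (4 semitones down).

C3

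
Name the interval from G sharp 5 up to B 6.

G to B spans three letter names (G-A-B), plus an octave, so the interval is some kind of tenth.
At 15 semitones, G#5→B6 falls one short of a major tenth: minor.
(Equivalently, a compound minor third: a minor third plus an octave.)

minor tenth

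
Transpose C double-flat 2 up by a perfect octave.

The letter stays C (same as the start), shifted an octave up.
A perfect octave spans 12 semitones, so from Cbb2 the target pitch is Cbb3.

C double-flat 3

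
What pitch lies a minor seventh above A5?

G6

Seven letter names up from A: G.
A minor seventh spans 10 semitones, so from A5 the target pitch is G6.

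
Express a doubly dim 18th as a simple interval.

Each octave removed subtracts seven from the number: 18 − 14 = 4.
Quality carries through unchanged, so the simple form is a doubly diminished fourth.

doubly diminished 4th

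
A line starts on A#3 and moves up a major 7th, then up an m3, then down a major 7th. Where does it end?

C#4

Up a major seventh from A#3: G##4 (11 semitones up).
Up a minor third from G##4: B#4 (3 semitones up).
B#4 down a major seventh → C#4 (11 semitones).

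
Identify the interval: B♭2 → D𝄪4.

B to D spans three letter names (B-C-D), plus an octave, so the interval is some kind of tenth.
A major tenth would be 16 semitones; Bb2 to D##4 is 18, two semitones wider, so the interval is doubly augmented.
(Equivalently, a compound doubly augmented third: a doubly augmented third plus an octave.)

doubly augmented tenth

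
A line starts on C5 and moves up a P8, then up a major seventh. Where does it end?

Up a perfect octave from C5: C6 (12 semitones up).
C6 up a major seventh → B6 (11 semitones).

B6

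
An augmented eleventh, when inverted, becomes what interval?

First reduce the compound augmented eleventh to its simple form, an augmented fourth.
Interval numbers invert to sum to nine: 4 + 5 = 9, so a fourth inverts to a fifth.
The quality also flips — augmented becomes diminished — giving a diminished fifth.

diminished fifth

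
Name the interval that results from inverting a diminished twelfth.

First reduce the compound diminished twelfth to its simple form, a diminished fifth.
The rule of nine gives the new number: 9 − 5 = 4, so a fifth becomes a fourth.
Quality inverts too: diminished becomes augmented. That makes the inversion an augmented fourth.

augmented 4th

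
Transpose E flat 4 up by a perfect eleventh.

A flat 5

Counting four letter names plus an octave up from E lands on A.
A perfect eleventh is 17 semitones; 17 semitones up from Eb4 gives Ab5.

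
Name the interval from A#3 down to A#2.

perfect 8th

Descending from A#3 to A#2 is the same interval as ascending A#2 to A#3.
A to A is the same letter name, plus an octave: an octave.
A#2 to A#3 is 12 semitones, matching the perfect octave exactly, so the quality is perfect.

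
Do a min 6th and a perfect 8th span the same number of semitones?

No

A minor sixth spans 8 semitones; a perfect octave spans 12 semitones. They differ by 4.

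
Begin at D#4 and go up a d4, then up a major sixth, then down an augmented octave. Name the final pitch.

Up a diminished fourth from D#4: G4 (4 semitones up).
A major sixth up from G4 is E5.
E5 down an augmented octave → Eb4 (13 semitones).

Eb4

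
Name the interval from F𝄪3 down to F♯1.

augmented fifteenth

Descending from F##3 to F#1 is the same interval as ascending F#1 to F##3.
F to F is the same letter name, plus 2 octaves — that makes it a fifteenth of some quality.
The perfect fifteenth is 24 semitones; here we have 25, one semitone wider: augmented.
(Equivalently, a compound augmented octave: an augmented octave plus an octave.)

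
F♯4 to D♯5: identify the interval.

F to D spans six letter names (F-G-A-B-C-D): a sixth.
Counting semitones, F#4→D#5 is 9, which is the major sixth.

major sixth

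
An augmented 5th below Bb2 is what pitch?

Ebb2

Five letter names down from B: E.
An augmented fifth is 8 semitones; 8 semitones down from Bb2 gives Ebb2.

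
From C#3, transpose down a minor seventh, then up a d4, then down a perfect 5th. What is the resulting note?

C2

C#3 down a minor seventh → D#2 (10 semitones).
D#2 up a diminished fourth → G2 (4 semitones).
A perfect fifth down from G2 is C2.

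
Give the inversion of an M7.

Interval numbers invert to sum to nine: 7 + 2 = 9, so a seventh inverts to a second.
And major becomes minor under inversion, so we get a minor second.

m2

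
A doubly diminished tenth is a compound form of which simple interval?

doubly diminished third

Each octave removed subtracts seven from the number: 10 − 7 = 3.
So a doubly diminished tenth is an octave plus a doubly diminished third. The quality is unchanged.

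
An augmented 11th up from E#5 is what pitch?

The eleventh's letter: E up four letter names plus an octave → A.
Moving 18 semitones up from E#5 (the size of an augmented eleventh) reaches A##6.

A##6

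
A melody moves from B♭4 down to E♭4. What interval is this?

Descending from Bb4 to Eb4 is the same interval as ascending Eb4 to Bb4.
E to B spans five letter names (E-F-G-A-B), so the interval is some kind of fifth.
Eb4 to Bb4 is 7 semitones, matching the perfect fifth exactly, so the quality is perfect.

P5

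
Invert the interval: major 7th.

Interval numbers invert to sum to nine: 7 + 2 = 9, so a seventh inverts to a second.
The quality also flips — major becomes minor — giving a minor second.

minor 2nd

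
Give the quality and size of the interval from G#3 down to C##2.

diminished 12th

Descending from G#3 to C##2 is the same interval as ascending C##2 to G#3.
C to G spans five letter names (C-D-E-F-G), plus an octave, so the interval is some kind of twelfth.
A perfect twelfth would be 19 semitones; C##2 to G#3 is 18, one semitone narrower, so the interval is diminished.
(Equivalently, a compound diminished fifth: a diminished fifth plus an octave.)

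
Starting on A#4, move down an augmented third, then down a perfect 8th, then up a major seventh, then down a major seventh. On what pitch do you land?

An augmented third down from A#4 is F4.
A perfect octave down from F4 is F3.
F3 up a major seventh → E4 (11 semitones).
Down a major seventh from E4: F3 (11 semitones down).

F3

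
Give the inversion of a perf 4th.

P5

The rule of nine gives the new number: 9 − 4 = 5, so a fourth becomes a fifth.
And perfect stays perfect under inversion, so we get a perfect fifth.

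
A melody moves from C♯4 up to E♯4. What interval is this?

C to E spans three letter names (C-D-E) — that makes it a third of some quality.
C#4 to E#4 is 4 semitones, matching the major third exactly, so the quality is major.

major third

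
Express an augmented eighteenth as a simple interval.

augmented fourth

Each octave removed subtracts seven from the number: 18 − 14 = 4.
So an augmented eighteenth is 2 octaves plus an augmented fourth. The quality is unchanged.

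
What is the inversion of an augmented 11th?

d5

First reduce the compound augmented eleventh to its simple form, an augmented fourth.
Inverted interval numbers add to nine, so a fourth pairs with a fifth (4 + 5 = 9).
Quality inverts too: augmented becomes diminished. That makes the inversion a diminished fifth.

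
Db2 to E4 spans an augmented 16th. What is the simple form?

Subtracting seven from the interval number removes an octave: 16 − 14 = 2.
So an augmented sixteenth is 2 octaves plus an augmented second. The quality is unchanged.

augmented second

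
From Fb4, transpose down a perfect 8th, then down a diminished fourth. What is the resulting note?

C3

Down a perfect octave from Fb4: Fb3 (12 semitones down).
Down a diminished fourth from Fb3: C3 (4 semitones down).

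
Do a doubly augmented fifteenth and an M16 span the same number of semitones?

A doubly augmented fifteenth spans 26 semitones, and a major sixteenth also spans 26 semitones — they're enharmonic.

Yes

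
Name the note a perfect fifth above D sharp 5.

A sharp 5

The fifth takes the letter from D up to A.
A perfect fifth spans 7 semitones, so from D#5 the target pitch is A#5.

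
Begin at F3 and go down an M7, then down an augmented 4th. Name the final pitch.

Down a major seventh from F3: Gb2 (11 semitones down).
Down an augmented fourth from Gb2: Dbb2 (6 semitones down).

Dbb2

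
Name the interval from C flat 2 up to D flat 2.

C to D spans two letter names (C-D), so the interval is some kind of second.
Counting semitones, Cb2→Db2 is 2, which is the major second.

M2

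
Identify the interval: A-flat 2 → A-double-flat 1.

A8

Descending from Ab2 to Abb1 is the same interval as ascending Abb1 to Ab2.
A to A is the same letter name, plus an octave, so the interval is some kind of octave.
The perfect octave is 12 semitones; here we have 13, one semitone wider: augmented.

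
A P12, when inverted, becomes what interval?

First reduce the compound perfect twelfth to its simple form, a perfect fifth.
Inverted interval numbers add to nine, so a fifth pairs with a fourth (5 + 4 = 9).
And perfect stays perfect under inversion, so we get a perfect fourth.

perfect fourth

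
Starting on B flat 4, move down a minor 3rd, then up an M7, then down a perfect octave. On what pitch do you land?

F sharp 4

Down a minor third from Bb4: G4 (3 semitones down).
G4 up a major seventh → F#5 (11 semitones).
Down a perfect octave from F#5: F#4 (12 semitones down).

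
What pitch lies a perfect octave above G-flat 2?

G-flat 3

The letter stays G (same as the start), shifted an octave up.
A perfect octave spans 12 semitones, so from Gb2 the target pitch is Gb3.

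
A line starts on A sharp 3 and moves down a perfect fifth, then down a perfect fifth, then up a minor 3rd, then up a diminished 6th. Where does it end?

G flat 3

A perfect fifth down from A#3 is D#3.
A perfect fifth down from D#3 is G#2.
Up a minor third from G#2: B2 (3 semitones up).
Up a diminished sixth from B2: Gb3 (7 semitones up).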